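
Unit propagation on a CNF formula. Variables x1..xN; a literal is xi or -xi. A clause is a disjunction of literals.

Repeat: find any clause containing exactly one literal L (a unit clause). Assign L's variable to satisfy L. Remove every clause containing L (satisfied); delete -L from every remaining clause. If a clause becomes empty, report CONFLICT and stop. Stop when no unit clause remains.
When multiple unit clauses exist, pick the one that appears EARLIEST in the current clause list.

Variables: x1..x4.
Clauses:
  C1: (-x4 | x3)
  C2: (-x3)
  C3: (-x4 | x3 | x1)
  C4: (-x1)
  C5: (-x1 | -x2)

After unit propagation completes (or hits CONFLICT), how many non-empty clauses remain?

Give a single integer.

Answer: 0

Derivation:
unit clause [-3] forces x3=F; simplify:
  drop 3 from [-4, 3] -> [-4]
  drop 3 from [-4, 3, 1] -> [-4, 1]
  satisfied 1 clause(s); 4 remain; assigned so far: [3]
unit clause [-4] forces x4=F; simplify:
  satisfied 2 clause(s); 2 remain; assigned so far: [3, 4]
unit clause [-1] forces x1=F; simplify:
  satisfied 2 clause(s); 0 remain; assigned so far: [1, 3, 4]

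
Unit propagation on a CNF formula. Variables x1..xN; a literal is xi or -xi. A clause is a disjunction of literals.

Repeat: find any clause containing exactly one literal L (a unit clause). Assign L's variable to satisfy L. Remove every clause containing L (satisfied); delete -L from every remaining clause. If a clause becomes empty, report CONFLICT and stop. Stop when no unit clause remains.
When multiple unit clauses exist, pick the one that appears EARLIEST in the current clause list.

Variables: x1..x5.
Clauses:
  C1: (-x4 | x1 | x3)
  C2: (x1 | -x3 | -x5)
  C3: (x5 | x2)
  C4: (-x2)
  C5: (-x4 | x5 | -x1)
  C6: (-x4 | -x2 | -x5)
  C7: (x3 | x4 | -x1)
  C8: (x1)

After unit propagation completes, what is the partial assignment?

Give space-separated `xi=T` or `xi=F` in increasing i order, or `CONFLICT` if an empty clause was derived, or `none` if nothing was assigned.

unit clause [-2] forces x2=F; simplify:
  drop 2 from [5, 2] -> [5]
  satisfied 2 clause(s); 6 remain; assigned so far: [2]
unit clause [5] forces x5=T; simplify:
  drop -5 from [1, -3, -5] -> [1, -3]
  satisfied 2 clause(s); 4 remain; assigned so far: [2, 5]
unit clause [1] forces x1=T; simplify:
  drop -1 from [3, 4, -1] -> [3, 4]
  satisfied 3 clause(s); 1 remain; assigned so far: [1, 2, 5]

Answer: x1=T x2=F x5=T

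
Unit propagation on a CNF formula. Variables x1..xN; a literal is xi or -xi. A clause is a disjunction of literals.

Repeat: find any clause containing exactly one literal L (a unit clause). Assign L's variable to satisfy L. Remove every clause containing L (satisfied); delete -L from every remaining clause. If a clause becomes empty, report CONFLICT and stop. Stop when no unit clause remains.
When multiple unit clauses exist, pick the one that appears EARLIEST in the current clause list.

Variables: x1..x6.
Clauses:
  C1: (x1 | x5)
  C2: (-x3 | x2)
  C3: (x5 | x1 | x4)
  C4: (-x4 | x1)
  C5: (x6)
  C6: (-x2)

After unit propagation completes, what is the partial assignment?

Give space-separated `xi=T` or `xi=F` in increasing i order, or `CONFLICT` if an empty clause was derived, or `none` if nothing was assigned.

unit clause [6] forces x6=T; simplify:
  satisfied 1 clause(s); 5 remain; assigned so far: [6]
unit clause [-2] forces x2=F; simplify:
  drop 2 from [-3, 2] -> [-3]
  satisfied 1 clause(s); 4 remain; assigned so far: [2, 6]
unit clause [-3] forces x3=F; simplify:
  satisfied 1 clause(s); 3 remain; assigned so far: [2, 3, 6]

Answer: x2=F x3=F x6=T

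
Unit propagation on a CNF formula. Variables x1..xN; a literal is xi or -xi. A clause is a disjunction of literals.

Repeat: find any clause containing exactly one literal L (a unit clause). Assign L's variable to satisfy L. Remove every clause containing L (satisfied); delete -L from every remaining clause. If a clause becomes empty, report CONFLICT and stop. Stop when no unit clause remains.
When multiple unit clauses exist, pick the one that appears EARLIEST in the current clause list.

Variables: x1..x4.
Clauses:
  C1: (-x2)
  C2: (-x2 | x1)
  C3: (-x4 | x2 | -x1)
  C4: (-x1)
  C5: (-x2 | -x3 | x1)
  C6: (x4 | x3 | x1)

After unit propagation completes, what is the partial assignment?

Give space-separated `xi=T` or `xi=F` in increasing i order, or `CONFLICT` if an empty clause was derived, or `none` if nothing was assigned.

Answer: x1=F x2=F

Derivation:
unit clause [-2] forces x2=F; simplify:
  drop 2 from [-4, 2, -1] -> [-4, -1]
  satisfied 3 clause(s); 3 remain; assigned so far: [2]
unit clause [-1] forces x1=F; simplify:
  drop 1 from [4, 3, 1] -> [4, 3]
  satisfied 2 clause(s); 1 remain; assigned so far: [1, 2]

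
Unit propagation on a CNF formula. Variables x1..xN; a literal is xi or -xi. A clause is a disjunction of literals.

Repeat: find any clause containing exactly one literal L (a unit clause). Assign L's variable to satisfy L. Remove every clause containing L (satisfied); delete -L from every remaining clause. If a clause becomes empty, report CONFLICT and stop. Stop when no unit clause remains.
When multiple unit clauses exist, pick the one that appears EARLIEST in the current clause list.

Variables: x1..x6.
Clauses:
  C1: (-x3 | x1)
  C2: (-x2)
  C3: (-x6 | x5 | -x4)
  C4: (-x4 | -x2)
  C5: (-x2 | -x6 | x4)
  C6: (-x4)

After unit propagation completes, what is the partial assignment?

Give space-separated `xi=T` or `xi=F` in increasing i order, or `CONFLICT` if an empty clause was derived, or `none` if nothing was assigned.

unit clause [-2] forces x2=F; simplify:
  satisfied 3 clause(s); 3 remain; assigned so far: [2]
unit clause [-4] forces x4=F; simplify:
  satisfied 2 clause(s); 1 remain; assigned so far: [2, 4]

Answer: x2=F x4=F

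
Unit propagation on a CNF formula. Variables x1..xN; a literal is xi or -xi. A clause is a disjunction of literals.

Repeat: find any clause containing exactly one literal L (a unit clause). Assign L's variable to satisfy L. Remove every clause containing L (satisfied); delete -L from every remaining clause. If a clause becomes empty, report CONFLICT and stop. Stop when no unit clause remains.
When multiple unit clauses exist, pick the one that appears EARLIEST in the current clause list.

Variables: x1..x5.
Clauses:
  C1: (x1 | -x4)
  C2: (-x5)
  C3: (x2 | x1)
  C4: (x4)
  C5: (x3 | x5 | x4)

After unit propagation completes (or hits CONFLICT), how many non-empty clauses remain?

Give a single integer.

unit clause [-5] forces x5=F; simplify:
  drop 5 from [3, 5, 4] -> [3, 4]
  satisfied 1 clause(s); 4 remain; assigned so far: [5]
unit clause [4] forces x4=T; simplify:
  drop -4 from [1, -4] -> [1]
  satisfied 2 clause(s); 2 remain; assigned so far: [4, 5]
unit clause [1] forces x1=T; simplify:
  satisfied 2 clause(s); 0 remain; assigned so far: [1, 4, 5]

Answer: 0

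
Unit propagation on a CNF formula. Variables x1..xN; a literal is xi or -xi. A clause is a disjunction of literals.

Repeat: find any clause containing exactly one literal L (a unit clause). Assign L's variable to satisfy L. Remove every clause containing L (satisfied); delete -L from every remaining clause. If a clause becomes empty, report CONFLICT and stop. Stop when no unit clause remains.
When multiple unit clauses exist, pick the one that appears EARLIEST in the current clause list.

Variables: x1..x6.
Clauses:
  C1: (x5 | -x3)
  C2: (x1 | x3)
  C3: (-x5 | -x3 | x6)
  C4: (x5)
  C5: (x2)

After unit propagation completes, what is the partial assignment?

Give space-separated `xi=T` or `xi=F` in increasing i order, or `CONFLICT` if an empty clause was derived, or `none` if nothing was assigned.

unit clause [5] forces x5=T; simplify:
  drop -5 from [-5, -3, 6] -> [-3, 6]
  satisfied 2 clause(s); 3 remain; assigned so far: [5]
unit clause [2] forces x2=T; simplify:
  satisfied 1 clause(s); 2 remain; assigned so far: [2, 5]

Answer: x2=T x5=T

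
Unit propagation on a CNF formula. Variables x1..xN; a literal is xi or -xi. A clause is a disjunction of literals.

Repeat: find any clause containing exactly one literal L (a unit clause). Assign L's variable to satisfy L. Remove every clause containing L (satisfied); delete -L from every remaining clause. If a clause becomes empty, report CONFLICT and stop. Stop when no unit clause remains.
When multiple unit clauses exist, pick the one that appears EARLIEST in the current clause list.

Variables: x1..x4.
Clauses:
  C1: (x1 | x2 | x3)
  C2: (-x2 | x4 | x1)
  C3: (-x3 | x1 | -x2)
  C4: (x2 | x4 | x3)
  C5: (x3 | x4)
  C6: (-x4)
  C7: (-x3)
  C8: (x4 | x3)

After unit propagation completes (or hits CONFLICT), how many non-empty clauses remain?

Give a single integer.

unit clause [-4] forces x4=F; simplify:
  drop 4 from [-2, 4, 1] -> [-2, 1]
  drop 4 from [2, 4, 3] -> [2, 3]
  drop 4 from [3, 4] -> [3]
  drop 4 from [4, 3] -> [3]
  satisfied 1 clause(s); 7 remain; assigned so far: [4]
unit clause [3] forces x3=T; simplify:
  drop -3 from [-3, 1, -2] -> [1, -2]
  drop -3 from [-3] -> [] (empty!)
  satisfied 4 clause(s); 3 remain; assigned so far: [3, 4]
CONFLICT (empty clause)

Answer: 2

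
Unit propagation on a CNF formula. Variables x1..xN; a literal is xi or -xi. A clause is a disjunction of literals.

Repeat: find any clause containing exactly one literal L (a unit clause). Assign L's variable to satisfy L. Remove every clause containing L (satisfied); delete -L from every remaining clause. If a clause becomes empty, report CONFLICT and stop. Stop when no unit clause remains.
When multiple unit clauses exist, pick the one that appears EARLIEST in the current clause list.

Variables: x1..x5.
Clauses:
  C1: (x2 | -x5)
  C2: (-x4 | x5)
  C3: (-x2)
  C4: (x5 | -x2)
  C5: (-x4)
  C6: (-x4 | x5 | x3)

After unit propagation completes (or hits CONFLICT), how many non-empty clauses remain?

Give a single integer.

Answer: 0

Derivation:
unit clause [-2] forces x2=F; simplify:
  drop 2 from [2, -5] -> [-5]
  satisfied 2 clause(s); 4 remain; assigned so far: [2]
unit clause [-5] forces x5=F; simplify:
  drop 5 from [-4, 5] -> [-4]
  drop 5 from [-4, 5, 3] -> [-4, 3]
  satisfied 1 clause(s); 3 remain; assigned so far: [2, 5]
unit clause [-4] forces x4=F; simplify:
  satisfied 3 clause(s); 0 remain; assigned so far: [2, 4, 5]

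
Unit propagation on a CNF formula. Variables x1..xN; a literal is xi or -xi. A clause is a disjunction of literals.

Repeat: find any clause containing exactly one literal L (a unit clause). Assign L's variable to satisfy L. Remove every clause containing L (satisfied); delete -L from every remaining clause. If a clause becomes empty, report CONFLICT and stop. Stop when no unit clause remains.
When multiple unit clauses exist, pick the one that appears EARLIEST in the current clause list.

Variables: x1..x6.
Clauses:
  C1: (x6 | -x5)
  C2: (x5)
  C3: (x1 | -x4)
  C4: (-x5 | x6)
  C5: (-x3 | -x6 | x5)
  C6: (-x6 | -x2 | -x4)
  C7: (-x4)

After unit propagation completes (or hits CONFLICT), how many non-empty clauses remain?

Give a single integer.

Answer: 0

Derivation:
unit clause [5] forces x5=T; simplify:
  drop -5 from [6, -5] -> [6]
  drop -5 from [-5, 6] -> [6]
  satisfied 2 clause(s); 5 remain; assigned so far: [5]
unit clause [6] forces x6=T; simplify:
  drop -6 from [-6, -2, -4] -> [-2, -4]
  satisfied 2 clause(s); 3 remain; assigned so far: [5, 6]
unit clause [-4] forces x4=F; simplify:
  satisfied 3 clause(s); 0 remain; assigned so far: [4, 5, 6]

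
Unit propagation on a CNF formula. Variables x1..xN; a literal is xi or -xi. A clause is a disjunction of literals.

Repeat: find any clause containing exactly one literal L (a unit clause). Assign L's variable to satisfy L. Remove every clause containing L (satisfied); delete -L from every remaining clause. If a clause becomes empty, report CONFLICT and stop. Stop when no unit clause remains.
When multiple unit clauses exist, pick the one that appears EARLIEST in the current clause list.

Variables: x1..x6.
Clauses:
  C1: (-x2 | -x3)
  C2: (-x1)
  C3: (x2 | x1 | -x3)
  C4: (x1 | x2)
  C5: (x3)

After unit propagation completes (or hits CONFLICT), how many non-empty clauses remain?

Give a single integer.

Answer: 0

Derivation:
unit clause [-1] forces x1=F; simplify:
  drop 1 from [2, 1, -3] -> [2, -3]
  drop 1 from [1, 2] -> [2]
  satisfied 1 clause(s); 4 remain; assigned so far: [1]
unit clause [2] forces x2=T; simplify:
  drop -2 from [-2, -3] -> [-3]
  satisfied 2 clause(s); 2 remain; assigned so far: [1, 2]
unit clause [-3] forces x3=F; simplify:
  drop 3 from [3] -> [] (empty!)
  satisfied 1 clause(s); 1 remain; assigned so far: [1, 2, 3]
CONFLICT (empty clause)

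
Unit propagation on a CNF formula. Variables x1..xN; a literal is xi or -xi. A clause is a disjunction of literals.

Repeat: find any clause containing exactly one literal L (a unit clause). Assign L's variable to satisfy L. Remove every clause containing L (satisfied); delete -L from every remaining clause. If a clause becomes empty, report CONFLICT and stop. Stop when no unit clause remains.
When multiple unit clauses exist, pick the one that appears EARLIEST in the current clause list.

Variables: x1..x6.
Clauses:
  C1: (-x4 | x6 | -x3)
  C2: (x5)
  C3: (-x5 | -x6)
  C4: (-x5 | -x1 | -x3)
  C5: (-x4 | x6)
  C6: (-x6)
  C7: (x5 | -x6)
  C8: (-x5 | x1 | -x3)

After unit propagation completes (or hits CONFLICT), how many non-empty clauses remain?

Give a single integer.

unit clause [5] forces x5=T; simplify:
  drop -5 from [-5, -6] -> [-6]
  drop -5 from [-5, -1, -3] -> [-1, -3]
  drop -5 from [-5, 1, -3] -> [1, -3]
  satisfied 2 clause(s); 6 remain; assigned so far: [5]
unit clause [-6] forces x6=F; simplify:
  drop 6 from [-4, 6, -3] -> [-4, -3]
  drop 6 from [-4, 6] -> [-4]
  satisfied 2 clause(s); 4 remain; assigned so far: [5, 6]
unit clause [-4] forces x4=F; simplify:
  satisfied 2 clause(s); 2 remain; assigned so far: [4, 5, 6]

Answer: 2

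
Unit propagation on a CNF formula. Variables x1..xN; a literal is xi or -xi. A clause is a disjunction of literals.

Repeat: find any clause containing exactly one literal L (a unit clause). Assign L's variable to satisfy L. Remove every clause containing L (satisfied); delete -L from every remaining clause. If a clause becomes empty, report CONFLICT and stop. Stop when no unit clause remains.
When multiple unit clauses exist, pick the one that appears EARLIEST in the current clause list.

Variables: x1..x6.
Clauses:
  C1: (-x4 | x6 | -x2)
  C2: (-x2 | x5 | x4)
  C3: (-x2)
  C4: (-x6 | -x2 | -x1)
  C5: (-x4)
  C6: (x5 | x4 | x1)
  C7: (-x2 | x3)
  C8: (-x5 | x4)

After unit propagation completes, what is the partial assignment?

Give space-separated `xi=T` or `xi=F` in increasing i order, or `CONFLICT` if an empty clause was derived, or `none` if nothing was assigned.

Answer: x1=T x2=F x4=F x5=F

Derivation:
unit clause [-2] forces x2=F; simplify:
  satisfied 5 clause(s); 3 remain; assigned so far: [2]
unit clause [-4] forces x4=F; simplify:
  drop 4 from [5, 4, 1] -> [5, 1]
  drop 4 from [-5, 4] -> [-5]
  satisfied 1 clause(s); 2 remain; assigned so far: [2, 4]
unit clause [-5] forces x5=F; simplify:
  drop 5 from [5, 1] -> [1]
  satisfied 1 clause(s); 1 remain; assigned so far: [2, 4, 5]
unit clause [1] forces x1=T; simplify:
  satisfied 1 clause(s); 0 remain; assigned so far: [1, 2, 4, 5]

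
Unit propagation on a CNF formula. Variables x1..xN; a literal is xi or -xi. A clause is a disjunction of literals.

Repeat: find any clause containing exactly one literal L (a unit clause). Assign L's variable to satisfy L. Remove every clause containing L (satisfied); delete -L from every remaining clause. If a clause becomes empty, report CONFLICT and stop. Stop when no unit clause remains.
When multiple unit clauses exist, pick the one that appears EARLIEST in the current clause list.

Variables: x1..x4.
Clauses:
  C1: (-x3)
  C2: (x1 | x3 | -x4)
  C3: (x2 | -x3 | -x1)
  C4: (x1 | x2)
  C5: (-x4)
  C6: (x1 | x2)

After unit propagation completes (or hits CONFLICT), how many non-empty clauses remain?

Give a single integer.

Answer: 2

Derivation:
unit clause [-3] forces x3=F; simplify:
  drop 3 from [1, 3, -4] -> [1, -4]
  satisfied 2 clause(s); 4 remain; assigned so far: [3]
unit clause [-4] forces x4=F; simplify:
  satisfied 2 clause(s); 2 remain; assigned so far: [3, 4]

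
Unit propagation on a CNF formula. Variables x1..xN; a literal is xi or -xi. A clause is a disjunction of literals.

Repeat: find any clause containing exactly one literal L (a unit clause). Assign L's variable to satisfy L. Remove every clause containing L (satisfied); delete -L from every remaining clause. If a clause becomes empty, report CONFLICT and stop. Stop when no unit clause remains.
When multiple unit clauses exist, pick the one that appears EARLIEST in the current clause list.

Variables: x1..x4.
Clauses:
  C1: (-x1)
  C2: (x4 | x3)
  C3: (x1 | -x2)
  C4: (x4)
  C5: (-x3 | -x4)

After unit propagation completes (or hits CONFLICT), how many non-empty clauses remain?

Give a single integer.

Answer: 0

Derivation:
unit clause [-1] forces x1=F; simplify:
  drop 1 from [1, -2] -> [-2]
  satisfied 1 clause(s); 4 remain; assigned so far: [1]
unit clause [-2] forces x2=F; simplify:
  satisfied 1 clause(s); 3 remain; assigned so far: [1, 2]
unit clause [4] forces x4=T; simplify:
  drop -4 from [-3, -4] -> [-3]
  satisfied 2 clause(s); 1 remain; assigned so far: [1, 2, 4]
unit clause [-3] forces x3=F; simplify:
  satisfied 1 clause(s); 0 remain; assigned so far: [1, 2, 3, 4]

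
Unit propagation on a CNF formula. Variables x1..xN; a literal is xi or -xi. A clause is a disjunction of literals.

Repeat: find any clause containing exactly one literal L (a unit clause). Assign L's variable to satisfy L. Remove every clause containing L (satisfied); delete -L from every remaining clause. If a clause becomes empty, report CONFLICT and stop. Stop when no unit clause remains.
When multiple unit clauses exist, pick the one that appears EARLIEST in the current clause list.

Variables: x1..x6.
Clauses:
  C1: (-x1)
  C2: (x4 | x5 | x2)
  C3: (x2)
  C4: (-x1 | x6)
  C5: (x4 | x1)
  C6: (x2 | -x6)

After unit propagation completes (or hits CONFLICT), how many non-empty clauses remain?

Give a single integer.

unit clause [-1] forces x1=F; simplify:
  drop 1 from [4, 1] -> [4]
  satisfied 2 clause(s); 4 remain; assigned so far: [1]
unit clause [2] forces x2=T; simplify:
  satisfied 3 clause(s); 1 remain; assigned so far: [1, 2]
unit clause [4] forces x4=T; simplify:
  satisfied 1 clause(s); 0 remain; assigned so far: [1, 2, 4]

Answer: 0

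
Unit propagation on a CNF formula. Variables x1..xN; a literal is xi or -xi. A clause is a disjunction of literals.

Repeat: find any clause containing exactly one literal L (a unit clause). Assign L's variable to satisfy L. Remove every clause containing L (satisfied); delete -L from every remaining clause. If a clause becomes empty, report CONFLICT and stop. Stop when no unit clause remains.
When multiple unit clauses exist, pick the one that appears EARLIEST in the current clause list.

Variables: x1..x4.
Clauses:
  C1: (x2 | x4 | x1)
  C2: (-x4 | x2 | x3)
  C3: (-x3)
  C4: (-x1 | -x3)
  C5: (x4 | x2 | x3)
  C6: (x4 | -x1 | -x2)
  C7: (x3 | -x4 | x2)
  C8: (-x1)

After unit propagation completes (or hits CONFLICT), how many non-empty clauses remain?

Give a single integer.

unit clause [-3] forces x3=F; simplify:
  drop 3 from [-4, 2, 3] -> [-4, 2]
  drop 3 from [4, 2, 3] -> [4, 2]
  drop 3 from [3, -4, 2] -> [-4, 2]
  satisfied 2 clause(s); 6 remain; assigned so far: [3]
unit clause [-1] forces x1=F; simplify:
  drop 1 from [2, 4, 1] -> [2, 4]
  satisfied 2 clause(s); 4 remain; assigned so far: [1, 3]

Answer: 4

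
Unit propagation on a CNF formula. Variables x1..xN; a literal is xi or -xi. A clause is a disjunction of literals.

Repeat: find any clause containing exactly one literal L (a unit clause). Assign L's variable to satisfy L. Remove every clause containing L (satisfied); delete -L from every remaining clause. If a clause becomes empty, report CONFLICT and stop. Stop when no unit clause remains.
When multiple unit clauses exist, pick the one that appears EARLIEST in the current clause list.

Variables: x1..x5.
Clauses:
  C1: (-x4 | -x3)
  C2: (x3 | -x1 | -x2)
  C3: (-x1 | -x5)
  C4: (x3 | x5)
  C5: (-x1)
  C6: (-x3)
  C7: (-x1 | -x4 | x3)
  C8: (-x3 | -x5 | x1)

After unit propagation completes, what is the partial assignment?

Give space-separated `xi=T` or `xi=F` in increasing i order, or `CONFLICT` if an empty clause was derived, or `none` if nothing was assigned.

unit clause [-1] forces x1=F; simplify:
  drop 1 from [-3, -5, 1] -> [-3, -5]
  satisfied 4 clause(s); 4 remain; assigned so far: [1]
unit clause [-3] forces x3=F; simplify:
  drop 3 from [3, 5] -> [5]
  satisfied 3 clause(s); 1 remain; assigned so far: [1, 3]
unit clause [5] forces x5=T; simplify:
  satisfied 1 clause(s); 0 remain; assigned so far: [1, 3, 5]

Answer: x1=F x3=F x5=T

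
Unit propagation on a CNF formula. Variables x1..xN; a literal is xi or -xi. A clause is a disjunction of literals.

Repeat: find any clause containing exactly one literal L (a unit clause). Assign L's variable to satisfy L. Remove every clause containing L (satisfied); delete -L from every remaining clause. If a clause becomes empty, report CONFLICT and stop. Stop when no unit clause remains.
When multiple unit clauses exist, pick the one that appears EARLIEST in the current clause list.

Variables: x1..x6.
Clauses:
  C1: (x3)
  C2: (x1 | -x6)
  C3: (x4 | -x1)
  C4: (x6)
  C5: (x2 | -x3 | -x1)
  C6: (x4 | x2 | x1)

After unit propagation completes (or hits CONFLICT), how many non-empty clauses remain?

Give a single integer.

Answer: 0

Derivation:
unit clause [3] forces x3=T; simplify:
  drop -3 from [2, -3, -1] -> [2, -1]
  satisfied 1 clause(s); 5 remain; assigned so far: [3]
unit clause [6] forces x6=T; simplify:
  drop -6 from [1, -6] -> [1]
  satisfied 1 clause(s); 4 remain; assigned so far: [3, 6]
unit clause [1] forces x1=T; simplify:
  drop -1 from [4, -1] -> [4]
  drop -1 from [2, -1] -> [2]
  satisfied 2 clause(s); 2 remain; assigned so far: [1, 3, 6]
unit clause [4] forces x4=T; simplify:
  satisfied 1 clause(s); 1 remain; assigned so far: [1, 3, 4, 6]
unit clause [2] forces x2=T; simplify:
  satisfied 1 clause(s); 0 remain; assigned so far: [1, 2, 3, 4, 6]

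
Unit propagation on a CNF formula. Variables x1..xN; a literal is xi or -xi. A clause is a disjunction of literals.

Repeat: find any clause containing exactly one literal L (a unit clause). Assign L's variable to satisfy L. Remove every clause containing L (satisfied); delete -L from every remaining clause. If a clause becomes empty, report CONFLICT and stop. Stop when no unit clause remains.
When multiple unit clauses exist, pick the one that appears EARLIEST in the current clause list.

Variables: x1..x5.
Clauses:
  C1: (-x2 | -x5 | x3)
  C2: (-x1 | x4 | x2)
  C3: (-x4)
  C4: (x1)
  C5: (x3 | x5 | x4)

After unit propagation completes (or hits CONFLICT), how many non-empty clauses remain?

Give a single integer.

unit clause [-4] forces x4=F; simplify:
  drop 4 from [-1, 4, 2] -> [-1, 2]
  drop 4 from [3, 5, 4] -> [3, 5]
  satisfied 1 clause(s); 4 remain; assigned so far: [4]
unit clause [1] forces x1=T; simplify:
  drop -1 from [-1, 2] -> [2]
  satisfied 1 clause(s); 3 remain; assigned so far: [1, 4]
unit clause [2] forces x2=T; simplify:
  drop -2 from [-2, -5, 3] -> [-5, 3]
  satisfied 1 clause(s); 2 remain; assigned so far: [1, 2, 4]

Answer: 2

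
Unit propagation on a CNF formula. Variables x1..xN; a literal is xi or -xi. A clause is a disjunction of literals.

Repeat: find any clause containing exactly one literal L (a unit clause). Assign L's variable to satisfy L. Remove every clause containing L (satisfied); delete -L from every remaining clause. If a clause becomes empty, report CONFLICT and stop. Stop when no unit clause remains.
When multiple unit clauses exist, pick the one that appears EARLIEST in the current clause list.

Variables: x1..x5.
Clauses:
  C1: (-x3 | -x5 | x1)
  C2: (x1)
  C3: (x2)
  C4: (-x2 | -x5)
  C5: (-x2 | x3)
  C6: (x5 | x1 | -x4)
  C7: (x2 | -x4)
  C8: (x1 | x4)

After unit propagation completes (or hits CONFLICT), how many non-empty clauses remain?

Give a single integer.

Answer: 0

Derivation:
unit clause [1] forces x1=T; simplify:
  satisfied 4 clause(s); 4 remain; assigned so far: [1]
unit clause [2] forces x2=T; simplify:
  drop -2 from [-2, -5] -> [-5]
  drop -2 from [-2, 3] -> [3]
  satisfied 2 clause(s); 2 remain; assigned so far: [1, 2]
unit clause [-5] forces x5=F; simplify:
  satisfied 1 clause(s); 1 remain; assigned so far: [1, 2, 5]
unit clause [3] forces x3=T; simplify:
  satisfied 1 clause(s); 0 remain; assigned so far: [1, 2, 3, 5]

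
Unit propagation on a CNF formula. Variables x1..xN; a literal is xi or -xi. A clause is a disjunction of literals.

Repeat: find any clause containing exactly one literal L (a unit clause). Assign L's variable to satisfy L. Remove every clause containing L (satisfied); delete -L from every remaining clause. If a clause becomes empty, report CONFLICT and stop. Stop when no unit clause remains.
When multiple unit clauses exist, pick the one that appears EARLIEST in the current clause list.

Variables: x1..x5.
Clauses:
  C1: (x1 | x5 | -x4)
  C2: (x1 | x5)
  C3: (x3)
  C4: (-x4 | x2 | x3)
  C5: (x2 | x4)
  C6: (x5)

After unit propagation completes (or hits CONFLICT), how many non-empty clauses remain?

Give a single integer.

Answer: 1

Derivation:
unit clause [3] forces x3=T; simplify:
  satisfied 2 clause(s); 4 remain; assigned so far: [3]
unit clause [5] forces x5=T; simplify:
  satisfied 3 clause(s); 1 remain; assigned so far: [3, 5]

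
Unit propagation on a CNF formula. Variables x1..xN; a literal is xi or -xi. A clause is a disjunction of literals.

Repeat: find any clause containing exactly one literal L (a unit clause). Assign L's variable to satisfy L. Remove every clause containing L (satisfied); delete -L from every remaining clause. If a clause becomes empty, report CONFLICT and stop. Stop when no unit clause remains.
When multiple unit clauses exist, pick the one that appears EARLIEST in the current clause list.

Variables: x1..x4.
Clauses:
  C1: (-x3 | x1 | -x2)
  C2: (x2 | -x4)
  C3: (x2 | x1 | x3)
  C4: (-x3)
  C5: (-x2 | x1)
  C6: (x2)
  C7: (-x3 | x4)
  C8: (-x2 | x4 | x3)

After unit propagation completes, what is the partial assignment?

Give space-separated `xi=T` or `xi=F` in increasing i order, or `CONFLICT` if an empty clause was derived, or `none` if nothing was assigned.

unit clause [-3] forces x3=F; simplify:
  drop 3 from [2, 1, 3] -> [2, 1]
  drop 3 from [-2, 4, 3] -> [-2, 4]
  satisfied 3 clause(s); 5 remain; assigned so far: [3]
unit clause [2] forces x2=T; simplify:
  drop -2 from [-2, 1] -> [1]
  drop -2 from [-2, 4] -> [4]
  satisfied 3 clause(s); 2 remain; assigned so far: [2, 3]
unit clause [1] forces x1=T; simplify:
  satisfied 1 clause(s); 1 remain; assigned so far: [1, 2, 3]
unit clause [4] forces x4=T; simplify:
  satisfied 1 clause(s); 0 remain; assigned so far: [1, 2, 3, 4]

Answer: x1=T x2=T x3=F x4=T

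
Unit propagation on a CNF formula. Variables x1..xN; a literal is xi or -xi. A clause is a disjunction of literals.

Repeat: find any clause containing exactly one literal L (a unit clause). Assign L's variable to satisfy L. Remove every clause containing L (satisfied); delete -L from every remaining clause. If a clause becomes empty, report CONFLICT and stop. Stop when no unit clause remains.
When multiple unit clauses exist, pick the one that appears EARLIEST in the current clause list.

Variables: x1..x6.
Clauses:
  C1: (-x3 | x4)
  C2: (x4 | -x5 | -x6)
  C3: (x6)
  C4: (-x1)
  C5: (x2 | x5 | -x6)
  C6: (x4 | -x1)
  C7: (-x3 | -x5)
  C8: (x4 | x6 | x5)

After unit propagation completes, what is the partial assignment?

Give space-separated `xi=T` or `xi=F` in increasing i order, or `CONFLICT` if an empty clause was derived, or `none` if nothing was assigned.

Answer: x1=F x6=T

Derivation:
unit clause [6] forces x6=T; simplify:
  drop -6 from [4, -5, -6] -> [4, -5]
  drop -6 from [2, 5, -6] -> [2, 5]
  satisfied 2 clause(s); 6 remain; assigned so far: [6]
unit clause [-1] forces x1=F; simplify:
  satisfied 2 clause(s); 4 remain; assigned so far: [1, 6]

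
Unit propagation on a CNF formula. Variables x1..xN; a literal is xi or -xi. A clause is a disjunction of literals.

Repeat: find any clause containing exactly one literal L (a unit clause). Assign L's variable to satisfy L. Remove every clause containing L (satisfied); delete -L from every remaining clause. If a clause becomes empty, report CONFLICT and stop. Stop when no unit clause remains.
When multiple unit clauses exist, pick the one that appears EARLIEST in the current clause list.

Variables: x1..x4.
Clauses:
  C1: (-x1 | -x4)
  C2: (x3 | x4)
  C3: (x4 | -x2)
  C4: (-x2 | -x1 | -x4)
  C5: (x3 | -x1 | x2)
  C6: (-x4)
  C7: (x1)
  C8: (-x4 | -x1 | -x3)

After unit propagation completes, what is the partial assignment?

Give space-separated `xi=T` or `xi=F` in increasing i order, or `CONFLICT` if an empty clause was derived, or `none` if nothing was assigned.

Answer: x1=T x2=F x3=T x4=F

Derivation:
unit clause [-4] forces x4=F; simplify:
  drop 4 from [3, 4] -> [3]
  drop 4 from [4, -2] -> [-2]
  satisfied 4 clause(s); 4 remain; assigned so far: [4]
unit clause [3] forces x3=T; simplify:
  satisfied 2 clause(s); 2 remain; assigned so far: [3, 4]
unit clause [-2] forces x2=F; simplify:
  satisfied 1 clause(s); 1 remain; assigned so far: [2, 3, 4]
unit clause [1] forces x1=T; simplify:
  satisfied 1 clause(s); 0 remain; assigned so far: [1, 2, 3, 4]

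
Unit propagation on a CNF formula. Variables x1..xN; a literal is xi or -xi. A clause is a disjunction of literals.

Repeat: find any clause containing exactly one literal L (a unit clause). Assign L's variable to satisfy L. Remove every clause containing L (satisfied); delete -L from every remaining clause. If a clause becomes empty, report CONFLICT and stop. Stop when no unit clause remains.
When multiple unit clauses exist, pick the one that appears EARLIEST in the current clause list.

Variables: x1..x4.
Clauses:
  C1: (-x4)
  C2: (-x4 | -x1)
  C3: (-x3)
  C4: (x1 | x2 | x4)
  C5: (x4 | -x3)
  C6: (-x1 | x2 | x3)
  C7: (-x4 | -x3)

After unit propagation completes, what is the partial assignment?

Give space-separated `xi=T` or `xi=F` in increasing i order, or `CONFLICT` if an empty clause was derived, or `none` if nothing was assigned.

Answer: x3=F x4=F

Derivation:
unit clause [-4] forces x4=F; simplify:
  drop 4 from [1, 2, 4] -> [1, 2]
  drop 4 from [4, -3] -> [-3]
  satisfied 3 clause(s); 4 remain; assigned so far: [4]
unit clause [-3] forces x3=F; simplify:
  drop 3 from [-1, 2, 3] -> [-1, 2]
  satisfied 2 clause(s); 2 remain; assigned so far: [3, 4]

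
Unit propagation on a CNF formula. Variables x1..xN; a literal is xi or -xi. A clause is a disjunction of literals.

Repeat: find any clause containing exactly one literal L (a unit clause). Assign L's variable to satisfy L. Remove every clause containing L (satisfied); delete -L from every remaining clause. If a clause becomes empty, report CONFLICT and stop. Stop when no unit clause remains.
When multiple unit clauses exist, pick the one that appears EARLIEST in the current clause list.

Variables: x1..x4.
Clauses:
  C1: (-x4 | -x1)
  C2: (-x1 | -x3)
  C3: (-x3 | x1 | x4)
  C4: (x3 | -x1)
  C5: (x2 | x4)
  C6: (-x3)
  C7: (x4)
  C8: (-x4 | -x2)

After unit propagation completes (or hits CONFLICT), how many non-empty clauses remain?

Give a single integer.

unit clause [-3] forces x3=F; simplify:
  drop 3 from [3, -1] -> [-1]
  satisfied 3 clause(s); 5 remain; assigned so far: [3]
unit clause [-1] forces x1=F; simplify:
  satisfied 2 clause(s); 3 remain; assigned so far: [1, 3]
unit clause [4] forces x4=T; simplify:
  drop -4 from [-4, -2] -> [-2]
  satisfied 2 clause(s); 1 remain; assigned so far: [1, 3, 4]
unit clause [-2] forces x2=F; simplify:
  satisfied 1 clause(s); 0 remain; assigned so far: [1, 2, 3, 4]

Answer: 0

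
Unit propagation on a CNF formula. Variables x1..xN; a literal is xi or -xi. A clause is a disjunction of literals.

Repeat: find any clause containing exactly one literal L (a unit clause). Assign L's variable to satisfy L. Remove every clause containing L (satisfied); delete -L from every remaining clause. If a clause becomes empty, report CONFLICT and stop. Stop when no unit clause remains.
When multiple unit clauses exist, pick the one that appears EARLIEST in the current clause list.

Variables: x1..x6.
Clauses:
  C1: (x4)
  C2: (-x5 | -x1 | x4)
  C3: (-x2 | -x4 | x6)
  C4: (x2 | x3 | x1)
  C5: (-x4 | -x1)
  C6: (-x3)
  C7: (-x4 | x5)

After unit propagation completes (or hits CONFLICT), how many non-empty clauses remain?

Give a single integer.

unit clause [4] forces x4=T; simplify:
  drop -4 from [-2, -4, 6] -> [-2, 6]
  drop -4 from [-4, -1] -> [-1]
  drop -4 from [-4, 5] -> [5]
  satisfied 2 clause(s); 5 remain; assigned so far: [4]
unit clause [-1] forces x1=F; simplify:
  drop 1 from [2, 3, 1] -> [2, 3]
  satisfied 1 clause(s); 4 remain; assigned so far: [1, 4]
unit clause [-3] forces x3=F; simplify:
  drop 3 from [2, 3] -> [2]
  satisfied 1 clause(s); 3 remain; assigned so far: [1, 3, 4]
unit clause [2] forces x2=T; simplify:
  drop -2 from [-2, 6] -> [6]
  satisfied 1 clause(s); 2 remain; assigned so far: [1, 2, 3, 4]
unit clause [6] forces x6=T; simplify:
  satisfied 1 clause(s); 1 remain; assigned so far: [1, 2, 3, 4, 6]
unit clause [5] forces x5=T; simplify:
  satisfied 1 clause(s); 0 remain; assigned so far: [1, 2, 3, 4, 5, 6]

Answer: 0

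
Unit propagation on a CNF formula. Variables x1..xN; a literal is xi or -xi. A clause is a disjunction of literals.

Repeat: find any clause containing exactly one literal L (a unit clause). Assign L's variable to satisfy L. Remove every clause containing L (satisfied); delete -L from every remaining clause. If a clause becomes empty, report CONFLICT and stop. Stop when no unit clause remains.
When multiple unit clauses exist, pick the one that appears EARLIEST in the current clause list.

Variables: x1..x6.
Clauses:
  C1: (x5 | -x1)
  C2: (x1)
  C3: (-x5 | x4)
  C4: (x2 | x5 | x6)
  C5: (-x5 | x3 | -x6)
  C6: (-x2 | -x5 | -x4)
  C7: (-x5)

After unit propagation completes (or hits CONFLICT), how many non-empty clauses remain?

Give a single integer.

unit clause [1] forces x1=T; simplify:
  drop -1 from [5, -1] -> [5]
  satisfied 1 clause(s); 6 remain; assigned so far: [1]
unit clause [5] forces x5=T; simplify:
  drop -5 from [-5, 4] -> [4]
  drop -5 from [-5, 3, -6] -> [3, -6]
  drop -5 from [-2, -5, -4] -> [-2, -4]
  drop -5 from [-5] -> [] (empty!)
  satisfied 2 clause(s); 4 remain; assigned so far: [1, 5]
CONFLICT (empty clause)

Answer: 3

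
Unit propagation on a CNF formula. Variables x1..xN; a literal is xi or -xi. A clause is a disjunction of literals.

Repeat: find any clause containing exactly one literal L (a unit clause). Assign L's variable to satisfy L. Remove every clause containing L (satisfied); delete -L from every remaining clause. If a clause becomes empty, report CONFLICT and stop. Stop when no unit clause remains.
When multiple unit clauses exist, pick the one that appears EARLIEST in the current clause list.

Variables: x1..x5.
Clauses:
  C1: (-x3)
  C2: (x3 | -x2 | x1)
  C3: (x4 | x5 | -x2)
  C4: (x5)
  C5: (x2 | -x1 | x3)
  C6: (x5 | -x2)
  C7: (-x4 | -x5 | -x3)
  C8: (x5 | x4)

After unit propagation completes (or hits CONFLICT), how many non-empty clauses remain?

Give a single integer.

unit clause [-3] forces x3=F; simplify:
  drop 3 from [3, -2, 1] -> [-2, 1]
  drop 3 from [2, -1, 3] -> [2, -1]
  satisfied 2 clause(s); 6 remain; assigned so far: [3]
unit clause [5] forces x5=T; simplify:
  satisfied 4 clause(s); 2 remain; assigned so far: [3, 5]

Answer: 2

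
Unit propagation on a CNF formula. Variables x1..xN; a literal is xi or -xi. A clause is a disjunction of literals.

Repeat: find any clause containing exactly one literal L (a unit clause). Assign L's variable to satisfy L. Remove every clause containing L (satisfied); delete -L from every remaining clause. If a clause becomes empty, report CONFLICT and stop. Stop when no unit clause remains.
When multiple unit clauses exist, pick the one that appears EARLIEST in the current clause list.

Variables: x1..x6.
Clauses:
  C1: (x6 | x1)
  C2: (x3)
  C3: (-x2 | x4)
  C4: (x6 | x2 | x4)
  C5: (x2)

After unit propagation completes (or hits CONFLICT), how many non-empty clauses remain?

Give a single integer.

unit clause [3] forces x3=T; simplify:
  satisfied 1 clause(s); 4 remain; assigned so far: [3]
unit clause [2] forces x2=T; simplify:
  drop -2 from [-2, 4] -> [4]
  satisfied 2 clause(s); 2 remain; assigned so far: [2, 3]
unit clause [4] forces x4=T; simplify:
  satisfied 1 clause(s); 1 remain; assigned so far: [2, 3, 4]

Answer: 1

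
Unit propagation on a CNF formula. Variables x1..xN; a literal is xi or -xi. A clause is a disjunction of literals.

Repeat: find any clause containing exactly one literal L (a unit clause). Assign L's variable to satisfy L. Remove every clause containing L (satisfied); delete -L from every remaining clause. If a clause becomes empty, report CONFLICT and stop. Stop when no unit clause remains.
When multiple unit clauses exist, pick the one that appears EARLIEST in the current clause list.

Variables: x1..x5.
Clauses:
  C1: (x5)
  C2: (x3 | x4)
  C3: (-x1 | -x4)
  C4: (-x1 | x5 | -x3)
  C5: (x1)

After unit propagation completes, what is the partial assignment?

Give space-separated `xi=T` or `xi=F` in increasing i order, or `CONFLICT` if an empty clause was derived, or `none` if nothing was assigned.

unit clause [5] forces x5=T; simplify:
  satisfied 2 clause(s); 3 remain; assigned so far: [5]
unit clause [1] forces x1=T; simplify:
  drop -1 from [-1, -4] -> [-4]
  satisfied 1 clause(s); 2 remain; assigned so far: [1, 5]
unit clause [-4] forces x4=F; simplify:
  drop 4 from [3, 4] -> [3]
  satisfied 1 clause(s); 1 remain; assigned so far: [1, 4, 5]
unit clause [3] forces x3=T; simplify:
  satisfied 1 clause(s); 0 remain; assigned so far: [1, 3, 4, 5]

Answer: x1=T x3=T x4=F x5=T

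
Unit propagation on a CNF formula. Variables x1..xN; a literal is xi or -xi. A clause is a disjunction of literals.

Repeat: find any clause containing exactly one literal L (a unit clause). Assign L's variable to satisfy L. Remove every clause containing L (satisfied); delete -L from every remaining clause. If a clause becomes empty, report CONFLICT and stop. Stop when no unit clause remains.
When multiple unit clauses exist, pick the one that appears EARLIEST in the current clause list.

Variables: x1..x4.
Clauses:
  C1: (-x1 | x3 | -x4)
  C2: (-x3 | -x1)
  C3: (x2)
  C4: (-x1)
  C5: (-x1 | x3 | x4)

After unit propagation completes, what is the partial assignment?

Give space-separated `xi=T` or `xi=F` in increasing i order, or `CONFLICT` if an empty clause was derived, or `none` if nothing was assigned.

Answer: x1=F x2=T

Derivation:
unit clause [2] forces x2=T; simplify:
  satisfied 1 clause(s); 4 remain; assigned so far: [2]
unit clause [-1] forces x1=F; simplify:
  satisfied 4 clause(s); 0 remain; assigned so far: [1, 2]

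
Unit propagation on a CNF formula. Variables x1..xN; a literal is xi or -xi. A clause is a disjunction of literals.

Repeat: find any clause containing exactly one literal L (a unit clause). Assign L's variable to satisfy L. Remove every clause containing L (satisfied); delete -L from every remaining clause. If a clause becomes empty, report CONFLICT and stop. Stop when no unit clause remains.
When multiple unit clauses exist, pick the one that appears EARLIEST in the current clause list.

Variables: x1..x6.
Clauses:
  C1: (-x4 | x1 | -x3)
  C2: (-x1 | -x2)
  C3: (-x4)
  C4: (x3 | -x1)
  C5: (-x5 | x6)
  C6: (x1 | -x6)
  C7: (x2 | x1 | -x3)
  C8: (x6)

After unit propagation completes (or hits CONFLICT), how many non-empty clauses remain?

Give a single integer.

unit clause [-4] forces x4=F; simplify:
  satisfied 2 clause(s); 6 remain; assigned so far: [4]
unit clause [6] forces x6=T; simplify:
  drop -6 from [1, -6] -> [1]
  satisfied 2 clause(s); 4 remain; assigned so far: [4, 6]
unit clause [1] forces x1=T; simplify:
  drop -1 from [-1, -2] -> [-2]
  drop -1 from [3, -1] -> [3]
  satisfied 2 clause(s); 2 remain; assigned so far: [1, 4, 6]
unit clause [-2] forces x2=F; simplify:
  satisfied 1 clause(s); 1 remain; assigned so far: [1, 2, 4, 6]
unit clause [3] forces x3=T; simplify:
  satisfied 1 clause(s); 0 remain; assigned so far: [1, 2, 3, 4, 6]

Answer: 0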